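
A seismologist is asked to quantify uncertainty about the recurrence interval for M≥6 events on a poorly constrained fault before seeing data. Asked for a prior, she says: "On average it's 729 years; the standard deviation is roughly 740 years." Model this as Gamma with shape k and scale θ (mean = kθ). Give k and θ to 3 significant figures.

For Gamma(k, scale θ): mean = kθ, variance = kθ², so CV = 1/√k.
CV = SD/mean = 740/729 = 1.015, hence k = 1/CV² = 0.97.
Then θ = mean/k = 729/0.97 = 751.

k ≈ 0.97, θ ≈ 751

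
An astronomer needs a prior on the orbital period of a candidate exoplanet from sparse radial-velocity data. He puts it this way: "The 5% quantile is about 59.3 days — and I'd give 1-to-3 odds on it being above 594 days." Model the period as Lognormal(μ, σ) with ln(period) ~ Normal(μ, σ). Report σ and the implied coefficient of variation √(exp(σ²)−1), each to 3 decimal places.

σ ≈ 0.994, CV ≈ 1.297

If T ~ Lognormal(μ,σ) then ln T ~ Normal(μ,σ), so the p-quantile of ln T is μ + z_p·σ.
ln(59.3) = 4.083 and ln(594) = 6.387; z_{0.05} = -1.645, z_{0.75} = 0.6745.
σ = (6.387 − 4.083)/(0.6745 − (-1.645)) = 0.994.
μ = 4.083 − (-1.645)·0.994 = 5.717.
CV = √(exp(σ²)−1) = √(exp(0.9870)−1) = 1.297.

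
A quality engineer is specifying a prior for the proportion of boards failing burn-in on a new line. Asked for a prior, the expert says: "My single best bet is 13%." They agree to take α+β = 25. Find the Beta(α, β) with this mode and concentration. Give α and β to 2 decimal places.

For α,β > 1 the Beta mode is (α−1)/(α+β−2). With α+β = 25, the mode is (α−1)/23.
Set (α−1)/23 = 0.13 → α = 1 + 0.13·23 = 3.99.
β = 25 − α = 21.01.

α = 3.99, β = 21.01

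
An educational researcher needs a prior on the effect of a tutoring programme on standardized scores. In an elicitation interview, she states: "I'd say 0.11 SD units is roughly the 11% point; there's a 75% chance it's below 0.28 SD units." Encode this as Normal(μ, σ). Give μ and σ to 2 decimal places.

μ = 0.22, σ = 0.09

For Normal(μ,σ), the p-quantile is μ + z_p·σ. Here z_{0.11} = -1.227, z_{0.75} = 0.6745.
So 0.11 = μ − 1.227σ and 0.28 = μ + 0.6745σ.
Subtracting: σ = (0.28 − 0.11)/(0.6745 − (-1.227)) = 0.09.
Then μ = 0.11 − (-1.227)·0.09 = 0.22.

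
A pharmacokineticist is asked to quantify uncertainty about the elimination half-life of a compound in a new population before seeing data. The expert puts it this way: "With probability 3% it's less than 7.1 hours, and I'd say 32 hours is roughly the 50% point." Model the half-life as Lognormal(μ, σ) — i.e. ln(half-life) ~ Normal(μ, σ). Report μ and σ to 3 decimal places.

μ ≈ 3.466, σ ≈ 0.801

If T ~ Lognormal(μ,σ) then ln T ~ Normal(μ,σ), so the p-quantile of ln T is μ + z_p·σ.
ln(7.1) = 1.96 and ln(32) = 3.466; z_{0.03} = -1.881, z_{0.5} = 0.
σ = (3.466 − 1.96)/(0 − (-1.881)) = 0.801.
μ = 1.96 − (-1.881)·0.801 = 3.466.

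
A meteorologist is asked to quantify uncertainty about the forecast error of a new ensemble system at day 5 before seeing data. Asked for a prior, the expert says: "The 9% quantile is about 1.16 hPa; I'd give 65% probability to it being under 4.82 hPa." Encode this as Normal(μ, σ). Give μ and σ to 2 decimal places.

For Normal(μ,σ), the p-quantile is μ + z_p·σ. Here z_{0.09} = -1.341, z_{0.65} = 0.3853.
So 1.16 = μ − 1.341σ and 4.82 = μ + 0.3853σ.
Subtracting: σ = (4.82 − 1.16)/(0.3853 − (-1.341)) = 2.12.
Then μ = 1.16 − (-1.341)·2.12 = 4.00.

μ = 4.00, σ = 2.12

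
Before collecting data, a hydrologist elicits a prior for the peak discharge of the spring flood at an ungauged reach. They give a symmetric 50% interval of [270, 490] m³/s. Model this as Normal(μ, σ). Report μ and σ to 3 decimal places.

μ = 380.000, σ = 163.086

A symmetric 50% interval runs μ ± z·σ with z = 0.6745.
Half-width = 110, so σ = 110/0.6745 = 163.086.
μ is the interval midpoint, 380.000.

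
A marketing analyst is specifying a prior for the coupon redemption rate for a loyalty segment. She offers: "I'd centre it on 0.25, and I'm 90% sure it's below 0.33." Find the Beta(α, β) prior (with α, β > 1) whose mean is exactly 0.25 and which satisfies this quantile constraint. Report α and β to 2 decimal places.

With mean 0.25 fixed, write α = 0.25s, β = 0.75s where s = α+β.
Need P(θ < 0.33) = 0.9 under Beta(0.25s, 0.75s). Normal approximation: (q−m)/√(m(1−m)/s) ≈ z_{0.9} = 1.28, so s ≈ 0.25·0.75·(1.28)²/(0.33−0.25)² = 48.1.
At s = 48.1: P(θ<0.33) ≈ 0.896. Adjusting to match 0.9 gives s ≈ 50.14.
So α = 0.25·50.14 ≈ 12.53, β = 0.75·50.14 ≈ 37.60.

α ≈ 12.53, β ≈ 37.60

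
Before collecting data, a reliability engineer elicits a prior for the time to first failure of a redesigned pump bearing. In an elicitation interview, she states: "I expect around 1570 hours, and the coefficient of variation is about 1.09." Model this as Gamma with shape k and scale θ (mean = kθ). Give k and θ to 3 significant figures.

For Gamma(k, scale θ): mean = kθ, variance = kθ², so CV = 1/√k.
CV = 1.09, hence k = 1/CV² = 0.842.
Then θ = mean/k = 1570/0.842 = 1870.

k ≈ 0.842, θ ≈ 1870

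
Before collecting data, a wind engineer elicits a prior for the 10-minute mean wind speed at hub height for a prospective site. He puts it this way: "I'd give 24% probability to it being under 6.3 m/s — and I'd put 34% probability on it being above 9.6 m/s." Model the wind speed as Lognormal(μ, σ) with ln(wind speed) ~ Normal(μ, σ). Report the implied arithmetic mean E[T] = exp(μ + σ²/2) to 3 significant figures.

If T ~ Lognormal(μ,σ) then ln T ~ Normal(μ,σ), so the p-quantile of ln T is μ + z_p·σ.
ln(6.3) = 1.841 and ln(9.6) = 2.262; z_{0.24} = -0.7063, z_{0.66} = 0.4125.
σ = (2.262 − 1.841)/(0.4125 − (-0.7063)) = 0.376.
μ = 1.841 − (-0.7063)·0.376 = 2.106.
E[T] = exp(μ + σ²/2) = exp(2.106 + 0.0709) = 8.82 m/s.

E[T] ≈ 8.82 m/s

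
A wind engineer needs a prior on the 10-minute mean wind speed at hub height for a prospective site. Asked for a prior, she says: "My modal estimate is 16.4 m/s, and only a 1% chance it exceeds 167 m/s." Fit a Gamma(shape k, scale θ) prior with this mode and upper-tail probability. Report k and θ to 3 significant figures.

Gamma(k,θ) with k>1 has mode (k−1)θ, so θ = 16.4/(k−1).
Need P(X < 167) = 0.99 with θ tied to k this way. Start at k = 2, θ = 16.4: P(X<167) ≈ 1.000.
Too high — lower k to spread out. Iterating converges to k ≈ 1.57.
Then θ = 16.4/(1.57−1) ≈ 28.7.

k ≈ 1.57, θ ≈ 28.7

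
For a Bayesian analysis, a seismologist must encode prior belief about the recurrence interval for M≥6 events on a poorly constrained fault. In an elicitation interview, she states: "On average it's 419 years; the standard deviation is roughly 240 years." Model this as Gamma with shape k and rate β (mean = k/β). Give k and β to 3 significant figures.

For Gamma(k, rate β): mean = k/β, variance = k/β², so CV = 1/√k.
CV = SD/mean = 240/419 = 0.5728, hence k = 1/CV² = 3.05.
Then β = k/mean = 3.05/419 = 0.00727.

k ≈ 3.05, β ≈ 0.00727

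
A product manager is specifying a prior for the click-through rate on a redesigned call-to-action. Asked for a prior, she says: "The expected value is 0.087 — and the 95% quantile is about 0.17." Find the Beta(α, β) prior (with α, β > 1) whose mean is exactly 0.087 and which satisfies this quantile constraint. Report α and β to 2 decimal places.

With mean 0.087 fixed, write α = 0.087s, β = 0.913s where s = α+β.
Need P(θ < 0.17) = 0.95 under Beta(0.087s, 0.913s). Normal approximation: (q−m)/√(m(1−m)/s) ≈ z_{0.95} = 1.64, so s ≈ 0.087·0.913·(1.64)²/(0.17−0.087)² = 31.2.
At s = 31.2: P(θ<0.17) ≈ 0.933. Adjusting to match 0.95 gives s ≈ 39.50.
So α = 0.087·39.50 ≈ 3.44, β = 0.913·39.50 ≈ 36.06.

α ≈ 3.44, β ≈ 36.06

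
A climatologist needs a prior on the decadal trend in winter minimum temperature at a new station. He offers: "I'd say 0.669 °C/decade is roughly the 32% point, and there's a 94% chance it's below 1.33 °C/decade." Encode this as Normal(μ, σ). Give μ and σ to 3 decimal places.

For Normal(μ,σ), the p-quantile is μ + z_p·σ. Here z_{0.32} = -0.4677, z_{0.94} = 1.555.
So 0.669 = μ − 0.4677σ and 1.33 = μ + 1.555σ.
Subtracting: σ = (1.33 − 0.669)/(1.555 − (-0.4677)) = 0.327.
Then μ = 0.669 − (-0.4677)·0.327 = 0.822.

μ = 0.822, σ = 0.327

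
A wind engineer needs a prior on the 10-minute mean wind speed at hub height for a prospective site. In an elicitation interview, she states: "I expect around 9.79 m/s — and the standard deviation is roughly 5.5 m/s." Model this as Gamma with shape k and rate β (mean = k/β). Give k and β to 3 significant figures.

k ≈ 3.17, β ≈ 0.324

For Gamma(k, rate β): mean = k/β, variance = k/β², so CV = 1/√k.
CV = SD/mean = 5.5/9.79 = 0.5618, hence k = 1/CV² = 3.17.
Then β = k/mean = 3.17/9.79 = 0.324.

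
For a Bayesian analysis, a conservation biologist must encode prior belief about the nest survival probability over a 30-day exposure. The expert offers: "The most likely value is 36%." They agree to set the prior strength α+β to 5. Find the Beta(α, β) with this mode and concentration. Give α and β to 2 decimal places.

α = 2.08, β = 2.92

For α,β > 1 the Beta mode is (α−1)/(α+β−2). With α+β = 5, the mode is (α−1)/3.
Set (α−1)/3 = 0.36 → α = 1 + 0.36·3 = 2.08.
β = 5 − α = 2.92.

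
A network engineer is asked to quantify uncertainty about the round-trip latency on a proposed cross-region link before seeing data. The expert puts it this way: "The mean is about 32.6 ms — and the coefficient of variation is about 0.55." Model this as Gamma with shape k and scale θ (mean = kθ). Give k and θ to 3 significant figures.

For Gamma(k, scale θ): mean = kθ, variance = kθ², so CV = 1/√k.
CV = 0.55, hence k = 1/CV² = 3.31.
Then θ = mean/k = 32.6/3.31 = 9.86.

k ≈ 3.31, θ ≈ 9.86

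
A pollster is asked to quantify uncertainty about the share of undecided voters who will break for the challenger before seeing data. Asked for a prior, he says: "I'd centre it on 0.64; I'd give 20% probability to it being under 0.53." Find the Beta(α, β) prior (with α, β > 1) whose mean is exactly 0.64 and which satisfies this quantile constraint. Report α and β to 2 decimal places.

α ≈ 8.35, β ≈ 4.70

With mean 0.64 fixed, write α = 0.64s, β = 0.36s where s = α+β.
Need P(θ < 0.53) = 0.2 under Beta(0.64s, 0.36s). Normal approximation: (q−m)/√(m(1−m)/s) ≈ z_{0.2} = -0.842, so s ≈ 0.64·0.36·(-0.842)²/(0.53−0.64)² = 13.5.
At s = 13.5: P(θ<0.53) ≈ 0.196. Adjusting to match 0.2 gives s ≈ 13.05.
So α = 0.64·13.05 ≈ 8.35, β = 0.36·13.05 ≈ 4.70.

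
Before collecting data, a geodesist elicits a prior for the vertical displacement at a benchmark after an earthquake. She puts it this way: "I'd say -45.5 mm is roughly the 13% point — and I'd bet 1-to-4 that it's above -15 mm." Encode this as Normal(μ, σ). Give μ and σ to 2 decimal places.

μ = -28.04, σ = 15.50

The p-quantile of Normal(μ,σ) is μ + z_p·σ, with z_{0.13} = -1.126 and z_{0.8} = 0.8416.
Eliminate σ: μ = (z₂·x₁ − z₁·x₂)/(z₂ − z₁) = (0.8416·-45.5 − (-1.126)·-15)/1.968 = -28.04.
Then σ = (x₂ − x₁)/(z₂ − z₁) = (-15 − -45.5)/1.968 = 15.50.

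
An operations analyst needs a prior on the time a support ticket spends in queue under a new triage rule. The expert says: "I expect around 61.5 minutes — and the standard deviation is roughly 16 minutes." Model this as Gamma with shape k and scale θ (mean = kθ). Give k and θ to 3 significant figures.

k ≈ 14.8, θ ≈ 4.16

For Gamma(k, scale θ): mean = kθ, variance = kθ², so CV = 1/√k.
CV = SD/mean = 16/61.5 = 0.2602, hence k = 1/CV² = 14.8.
Then θ = mean/k = 61.5/14.8 = 4.16.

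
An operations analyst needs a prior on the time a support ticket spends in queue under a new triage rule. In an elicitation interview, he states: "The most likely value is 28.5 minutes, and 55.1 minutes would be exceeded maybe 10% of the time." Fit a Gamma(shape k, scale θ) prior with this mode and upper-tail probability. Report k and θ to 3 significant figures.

Gamma(k,θ) with k>1 has mode (k−1)θ, so θ = 28.5/(k−1).
Need P(X < 55.1) = 0.9 with θ tied to k this way. Start at k = 2, θ = 28.5: P(X<55.1) ≈ 0.576.
Too low — raise k to concentrate. Iterating converges to k ≈ 5.4.
Then θ = 28.5/(5.4−1) ≈ 6.47.

k ≈ 5.4, θ ≈ 6.47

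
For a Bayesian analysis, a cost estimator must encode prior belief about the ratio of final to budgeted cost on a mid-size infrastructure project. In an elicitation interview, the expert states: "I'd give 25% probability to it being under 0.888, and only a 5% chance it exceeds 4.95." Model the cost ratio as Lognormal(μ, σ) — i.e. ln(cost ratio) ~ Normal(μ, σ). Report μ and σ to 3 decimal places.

If T ~ Lognormal(μ,σ) then ln T ~ Normal(μ,σ), so the p-quantile of ln T is μ + z_p·σ.
ln(0.888) = -0.1188 and ln(4.95) = 1.599; z_{0.25} = -0.6745, z_{0.95} = 1.645.
σ = (1.599 − -0.1188)/(1.645 − (-0.6745)) = 0.741.
μ = -0.1188 − (-0.6745)·0.741 = 0.381.

μ ≈ 0.381, σ ≈ 0.741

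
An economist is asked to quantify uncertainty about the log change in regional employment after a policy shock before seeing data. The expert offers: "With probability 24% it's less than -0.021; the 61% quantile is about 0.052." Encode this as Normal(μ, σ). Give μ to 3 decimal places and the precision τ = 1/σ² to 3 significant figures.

μ = 0.031, τ = 182

For Normal(μ,σ), the p-quantile is μ + z_p·σ. Here z_{0.24} = -0.7063, z_{0.61} = 0.2793.
So -0.021 = μ − 0.7063σ and 0.052 = μ + 0.2793σ.
Subtracting: σ = (0.052 − -0.021)/(0.2793 − (-0.7063)) = 0.074.
Then μ = -0.021 − (-0.7063)·0.074 = 0.031.
Precision τ = 1/σ² = 1/0.07406² = 182.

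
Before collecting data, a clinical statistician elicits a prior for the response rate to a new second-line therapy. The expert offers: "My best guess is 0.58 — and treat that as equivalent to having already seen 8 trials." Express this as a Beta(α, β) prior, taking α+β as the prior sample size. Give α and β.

Under the effective-sample-size interpretation, Beta(α, β) has prior mean α/(α+β) and prior sample size α+β.
So α+β = 8 and α/(α+β) = 0.58, giving α = 0.58·8 = 4.64 and β = 8 − 4.64 = 3.36.

α = 4.64, β = 3.36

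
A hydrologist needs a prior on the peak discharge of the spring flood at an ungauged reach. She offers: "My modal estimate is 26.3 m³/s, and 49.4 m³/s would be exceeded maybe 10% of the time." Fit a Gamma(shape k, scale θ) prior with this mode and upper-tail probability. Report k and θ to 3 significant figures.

Gamma(k,θ) with k>1 has mode (k−1)θ, so θ = 26.3/(k−1).
Need P(X < 49.4) = 0.9 with θ tied to k this way. Start at k = 2, θ = 26.3: P(X<49.4) ≈ 0.560.
Too low — raise k to concentrate. Iterating converges to k ≈ 5.81.
Then θ = 26.3/(5.81−1) ≈ 5.47.

k ≈ 5.81, θ ≈ 5.47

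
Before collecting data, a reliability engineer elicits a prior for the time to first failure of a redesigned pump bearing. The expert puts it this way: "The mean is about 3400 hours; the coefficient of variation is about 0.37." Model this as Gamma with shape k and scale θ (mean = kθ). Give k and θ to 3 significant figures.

For Gamma(k, scale θ): mean = kθ, variance = kθ², so CV = 1/√k.
CV = 0.37, hence k = 1/CV² = 7.3.
Then θ = mean/k = 3400/7.3 = 465.

k ≈ 7.3, θ ≈ 465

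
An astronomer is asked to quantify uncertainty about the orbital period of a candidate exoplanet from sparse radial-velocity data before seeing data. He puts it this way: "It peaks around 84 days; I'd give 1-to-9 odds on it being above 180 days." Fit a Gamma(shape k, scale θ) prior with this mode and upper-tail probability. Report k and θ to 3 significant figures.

k ≈ 4.31, θ ≈ 25.4

Gamma(k,θ) with k>1 has mode (k−1)θ, so θ = 84/(k−1).
Need P(X < 180) = 0.9 with θ tied to k this way. Start at k = 2, θ = 84: P(X<180) ≈ 0.631.
Too low — raise k to concentrate. Iterating converges to k ≈ 4.31.
Then θ = 84/(4.31−1) ≈ 25.4.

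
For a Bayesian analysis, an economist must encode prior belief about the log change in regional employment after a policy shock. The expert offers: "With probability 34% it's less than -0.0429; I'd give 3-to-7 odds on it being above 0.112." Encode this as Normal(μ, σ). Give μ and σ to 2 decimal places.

For Normal(μ,σ), the p-quantile is μ + z_p·σ. Here z_{0.34} = -0.4125, z_{0.7} = 0.5244.
So -0.0429 = μ − 0.4125σ and 0.112 = μ + 0.5244σ.
Subtracting: σ = (0.112 − -0.0429)/(0.5244 − (-0.4125)) = 0.17.
Then μ = -0.0429 − (-0.4125)·0.17 = 0.03.

μ = 0.03, σ = 0.17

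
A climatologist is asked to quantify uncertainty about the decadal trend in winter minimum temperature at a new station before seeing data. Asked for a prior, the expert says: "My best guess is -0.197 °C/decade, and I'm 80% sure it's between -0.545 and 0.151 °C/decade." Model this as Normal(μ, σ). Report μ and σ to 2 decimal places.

μ = -0.20, σ = 0.27

A symmetric 80% interval runs μ ± z·σ with z = 1.282.
Half-width = 0.348, so σ = 0.348/1.282 = 0.27.
μ is the stated best guess, -0.20.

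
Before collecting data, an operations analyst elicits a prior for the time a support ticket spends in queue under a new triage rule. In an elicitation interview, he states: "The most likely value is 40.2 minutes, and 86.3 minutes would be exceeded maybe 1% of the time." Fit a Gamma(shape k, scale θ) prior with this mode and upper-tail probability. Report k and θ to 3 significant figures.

Gamma(k,θ) with k>1 has mode (k−1)θ, so θ = 40.2/(k−1).
Need P(X < 86.3) = 0.99 with θ tied to k this way. Start at k = 2, θ = 40.2: P(X<86.3) ≈ 0.632.
Too low — raise k to concentrate. Iterating converges to k ≈ 9.3.
Then θ = 40.2/(9.3−1) ≈ 4.84.

k ≈ 9.3, θ ≈ 4.84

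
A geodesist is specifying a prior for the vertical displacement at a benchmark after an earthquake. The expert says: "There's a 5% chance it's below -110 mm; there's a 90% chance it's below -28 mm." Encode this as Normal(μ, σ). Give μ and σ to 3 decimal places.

μ = -63.910, σ = 28.021

For Normal(μ,σ), the p-quantile is μ + z_p·σ. Here z_{0.05} = -1.645, z_{0.9} = 1.282.
So -110 = μ − 1.645σ and -28 = μ + 1.282σ.
Subtracting: σ = (-28 − -110)/(1.282 − (-1.645)) = 28.021.
Then μ = -110 − (-1.645)·28.021 = -63.910.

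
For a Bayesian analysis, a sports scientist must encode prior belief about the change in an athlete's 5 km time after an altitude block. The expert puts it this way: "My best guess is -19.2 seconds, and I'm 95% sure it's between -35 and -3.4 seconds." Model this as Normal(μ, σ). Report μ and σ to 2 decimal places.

A symmetric 95% interval runs μ ± z·σ with z = 1.96.
Half-width = 15.8, so σ = 15.8/1.96 = 8.06.
μ is the stated best guess, -19.20.

μ = -19.20, σ = 8.06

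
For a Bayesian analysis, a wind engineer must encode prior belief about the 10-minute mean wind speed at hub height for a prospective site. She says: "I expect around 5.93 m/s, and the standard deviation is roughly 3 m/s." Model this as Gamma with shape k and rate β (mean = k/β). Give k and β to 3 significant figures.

k ≈ 3.91, β ≈ 0.659

For Gamma(k, rate β): mean = k/β, variance = k/β², so CV = 1/√k.
CV = SD/mean = 3/5.93 = 0.5059, hence k = 1/CV² = 3.91.
Then β = k/mean = 3.91/5.93 = 0.659.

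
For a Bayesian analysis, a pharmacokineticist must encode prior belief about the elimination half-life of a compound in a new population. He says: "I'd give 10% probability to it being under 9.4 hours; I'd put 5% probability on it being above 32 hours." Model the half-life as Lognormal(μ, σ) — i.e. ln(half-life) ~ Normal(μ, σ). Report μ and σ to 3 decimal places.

If T ~ Lognormal(μ,σ) then ln T ~ Normal(μ,σ), so the p-quantile of ln T is μ + z_p·σ.
ln(9.4) = 2.241 and ln(32) = 3.466; z_{0.1} = -1.282, z_{0.95} = 1.645.
σ = (3.466 − 2.241)/(1.645 − (-1.282)) = 0.419.
μ = 2.241 − (-1.282)·0.419 = 2.777.

μ ≈ 2.777, σ ≈ 0.419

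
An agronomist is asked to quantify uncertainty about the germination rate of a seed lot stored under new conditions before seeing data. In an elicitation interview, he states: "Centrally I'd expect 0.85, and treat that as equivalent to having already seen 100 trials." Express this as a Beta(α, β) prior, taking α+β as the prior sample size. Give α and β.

α = 85, β = 15

Under the effective-sample-size interpretation, Beta(α, β) has prior mean α/(α+β) and prior sample size α+β.
So α+β = 100 and α/(α+β) = 0.85, giving α = 0.85·100 = 85 and β = 100 − 85 = 15.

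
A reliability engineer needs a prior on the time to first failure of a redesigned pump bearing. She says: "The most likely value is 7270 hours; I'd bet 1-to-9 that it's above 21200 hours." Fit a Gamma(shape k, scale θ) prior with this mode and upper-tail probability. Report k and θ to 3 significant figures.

k ≈ 2.66, θ ≈ 4370

Gamma(k,θ) with k>1 has mode (k−1)θ, so θ = 7270/(k−1).
Need P(X < 21200) = 0.9 with θ tied to k this way. Start at k = 2, θ = 7270: P(X<21200) ≈ 0.788.
Too low — raise k to concentrate. Iterating converges to k ≈ 2.66.
Then θ = 7270/(2.66−1) ≈ 4370.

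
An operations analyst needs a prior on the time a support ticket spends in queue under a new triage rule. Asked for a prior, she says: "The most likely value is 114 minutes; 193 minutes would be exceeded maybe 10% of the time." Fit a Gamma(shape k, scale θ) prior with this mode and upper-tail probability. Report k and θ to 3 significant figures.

k ≈ 7.83, θ ≈ 16.7

Gamma(k,θ) with k>1 has mode (k−1)θ, so θ = 114/(k−1).
Need P(X < 193) = 0.9 with θ tied to k this way. Start at k = 2, θ = 114: P(X<193) ≈ 0.505.
Too low — raise k to concentrate. Iterating converges to k ≈ 7.83.
Then θ = 114/(7.83−1) ≈ 16.7.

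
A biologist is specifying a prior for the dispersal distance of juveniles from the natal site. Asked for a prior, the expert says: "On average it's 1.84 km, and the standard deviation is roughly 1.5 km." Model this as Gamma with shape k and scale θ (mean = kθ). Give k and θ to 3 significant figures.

k ≈ 1.5, θ ≈ 1.22

For Gamma(k, scale θ): mean = kθ, variance = kθ², so CV = 1/√k.
CV = SD/mean = 1.5/1.84 = 0.8152, hence k = 1/CV² = 1.5.
Then θ = mean/k = 1.84/1.5 = 1.22.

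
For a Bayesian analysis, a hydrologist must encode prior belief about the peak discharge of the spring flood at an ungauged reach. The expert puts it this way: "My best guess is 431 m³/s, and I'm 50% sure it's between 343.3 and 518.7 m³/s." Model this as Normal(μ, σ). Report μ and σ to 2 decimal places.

μ = 431.00, σ = 130.02

A symmetric 50% interval runs μ ± z·σ with z = 0.6745.
Half-width = 87.7, so σ = 87.7/0.6745 = 130.02.
μ is the stated best guess, 431.00.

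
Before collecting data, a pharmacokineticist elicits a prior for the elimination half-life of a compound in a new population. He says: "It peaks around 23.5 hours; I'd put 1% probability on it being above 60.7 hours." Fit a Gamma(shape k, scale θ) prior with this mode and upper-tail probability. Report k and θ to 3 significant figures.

Gamma(k,θ) with k>1 has mode (k−1)θ, so θ = 23.5/(k−1).
Need P(X < 60.7) = 0.99 with θ tied to k this way. Start at k = 2, θ = 23.5: P(X<60.7) ≈ 0.729.
Too low — raise k to concentrate. Iterating converges to k ≈ 6.18.
Then θ = 23.5/(6.18−1) ≈ 4.54.

k ≈ 6.18, θ ≈ 4.54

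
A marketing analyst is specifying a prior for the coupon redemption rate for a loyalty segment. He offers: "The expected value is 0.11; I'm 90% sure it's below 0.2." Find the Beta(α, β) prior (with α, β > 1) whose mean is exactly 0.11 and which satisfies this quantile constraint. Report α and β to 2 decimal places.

α ≈ 2.38, β ≈ 19.26

With mean 0.11 fixed, write α = 0.11s, β = 0.89s where s = α+β.
Need P(θ < 0.2) = 0.9 under Beta(0.11s, 0.89s). Normal approximation: (q−m)/√(m(1−m)/s) ≈ z_{0.9} = 1.28, so s ≈ 0.11·0.89·(1.28)²/(0.2−0.11)² = 19.9.
At s = 19.9: P(θ<0.2) ≈ 0.893. Adjusting to match 0.9 gives s ≈ 21.64.
So α = 0.11·21.64 ≈ 2.38, β = 0.89·21.64 ≈ 19.26.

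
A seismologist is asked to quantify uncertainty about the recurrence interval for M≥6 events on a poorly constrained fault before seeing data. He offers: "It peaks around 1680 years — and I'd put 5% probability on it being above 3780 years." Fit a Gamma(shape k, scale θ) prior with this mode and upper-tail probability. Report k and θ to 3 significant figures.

Gamma(k,θ) with k>1 has mode (k−1)θ, so θ = 1680/(k−1).
Need P(X < 3780) = 0.95 with θ tied to k this way. Start at k = 2, θ = 1680: P(X<3780) ≈ 0.657.
Too low — raise k to concentrate. Iterating converges to k ≈ 5.18.
Then θ = 1680/(5.18−1) ≈ 402.

k ≈ 5.18, θ ≈ 402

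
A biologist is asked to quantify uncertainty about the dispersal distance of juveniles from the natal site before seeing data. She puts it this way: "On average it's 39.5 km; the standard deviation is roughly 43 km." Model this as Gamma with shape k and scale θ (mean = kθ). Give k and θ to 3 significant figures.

For Gamma(k, scale θ): mean = kθ, variance = kθ², so CV = 1/√k.
CV = SD/mean = 43/39.5 = 1.089, hence k = 1/CV² = 0.844.
Then θ = mean/k = 39.5/0.844 = 46.8.

k ≈ 0.844, θ ≈ 46.8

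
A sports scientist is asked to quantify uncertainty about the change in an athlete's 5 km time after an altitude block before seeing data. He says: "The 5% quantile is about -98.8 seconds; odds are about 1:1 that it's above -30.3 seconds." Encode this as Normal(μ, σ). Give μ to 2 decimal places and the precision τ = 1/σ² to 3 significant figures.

For Normal(μ,σ), the p-quantile is μ + z_p·σ. Here z_{0.05} = -1.645, z_{0.5} = 0.
So -98.8 = μ − 1.645σ and -30.3 = μ + 0σ.
Subtracting: σ = (-30.3 − -98.8)/(0 − (-1.645)) = 41.65.
Then μ = -98.8 − (-1.645)·41.65 = -30.30.
Precision τ = 1/σ² = 1/41.65² = 0.000577.

μ = -30.30, τ = 0.000577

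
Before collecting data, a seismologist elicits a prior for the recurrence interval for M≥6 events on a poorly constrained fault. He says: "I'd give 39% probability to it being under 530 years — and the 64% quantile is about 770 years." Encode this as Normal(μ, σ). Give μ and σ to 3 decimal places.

The p-quantile of Normal(μ,σ) is μ + z_p·σ, with z_{0.39} = -0.2793 and z_{0.64} = 0.3585.
Eliminate σ: μ = (z₂·x₁ − z₁·x₂)/(z₂ − z₁) = (0.3585·530 − (-0.2793)·770)/0.6378 = 635.110.
Then σ = (x₂ − x₁)/(z₂ − z₁) = (770 − 530)/0.6378 = 376.307.

μ = 635.110, σ = 376.307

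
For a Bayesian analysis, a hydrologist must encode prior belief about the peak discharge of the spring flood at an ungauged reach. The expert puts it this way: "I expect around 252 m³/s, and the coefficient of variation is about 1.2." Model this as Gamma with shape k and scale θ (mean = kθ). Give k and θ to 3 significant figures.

For Gamma(k, scale θ): mean = kθ, variance = kθ², so CV = 1/√k.
CV = 1.2, hence k = 1/CV² = 0.694.
Then θ = mean/k = 252/0.694 = 363.

k ≈ 0.694, θ ≈ 363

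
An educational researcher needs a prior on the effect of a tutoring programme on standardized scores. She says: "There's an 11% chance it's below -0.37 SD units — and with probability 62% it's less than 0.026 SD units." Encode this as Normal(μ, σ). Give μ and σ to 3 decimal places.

μ = -0.053, σ = 0.258

The p-quantile of Normal(μ,σ) is μ + z_p·σ, with z_{0.11} = -1.227 and z_{0.62} = 0.3055.
Eliminate σ: μ = (z₂·x₁ − z₁·x₂)/(z₂ − z₁) = (0.3055·-0.37 − (-1.227)·0.026)/1.532 = -0.053.
Then σ = (x₂ − x₁)/(z₂ − z₁) = (0.026 − -0.37)/1.532 = 0.258.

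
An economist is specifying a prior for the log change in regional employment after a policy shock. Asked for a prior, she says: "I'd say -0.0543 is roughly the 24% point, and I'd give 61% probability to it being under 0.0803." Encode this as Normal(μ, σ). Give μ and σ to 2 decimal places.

μ = 0.04, σ = 0.14

For Normal(μ,σ), the p-quantile is μ + z_p·σ. Here z_{0.24} = -0.7063, z_{0.61} = 0.2793.
So -0.0543 = μ − 0.7063σ and 0.0803 = μ + 0.2793σ.
Subtracting: σ = (0.0803 − -0.0543)/(0.2793 − (-0.7063)) = 0.14.
Then μ = -0.0543 − (-0.7063)·0.14 = 0.04.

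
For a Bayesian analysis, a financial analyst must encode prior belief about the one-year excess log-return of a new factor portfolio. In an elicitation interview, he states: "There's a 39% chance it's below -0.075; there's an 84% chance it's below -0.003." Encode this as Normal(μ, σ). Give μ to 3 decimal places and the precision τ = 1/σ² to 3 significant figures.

The p-quantile of Normal(μ,σ) is μ + z_p·σ, with z_{0.39} = -0.2793 and z_{0.84} = 0.9945.
Eliminate σ: μ = (z₂·x₁ − z₁·x₂)/(z₂ − z₁) = (0.9945·-0.075 − (-0.2793)·-0.003)/1.274 = -0.059.
Then σ = (x₂ − x₁)/(z₂ − z₁) = (-0.003 − -0.075)/1.274 = 0.057.
Precision τ = 1/σ² = 1/0.05652² = 313.

μ = -0.059, τ = 313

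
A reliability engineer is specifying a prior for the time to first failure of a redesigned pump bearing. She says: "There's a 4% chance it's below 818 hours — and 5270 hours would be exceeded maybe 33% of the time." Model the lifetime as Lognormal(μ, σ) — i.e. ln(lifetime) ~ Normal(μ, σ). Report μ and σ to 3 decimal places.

μ ≈ 8.196, σ ≈ 0.850

If T ~ Lognormal(μ,σ) then ln T ~ Normal(μ,σ), so the p-quantile of ln T is μ + z_p·σ.
ln(818) = 6.707 and ln(5270) = 8.57; z_{0.04} = -1.751, z_{0.67} = 0.4399.
σ = (8.57 − 6.707)/(0.4399 − (-1.751)) = 0.850.
μ = 6.707 − (-1.751)·0.850 = 8.196.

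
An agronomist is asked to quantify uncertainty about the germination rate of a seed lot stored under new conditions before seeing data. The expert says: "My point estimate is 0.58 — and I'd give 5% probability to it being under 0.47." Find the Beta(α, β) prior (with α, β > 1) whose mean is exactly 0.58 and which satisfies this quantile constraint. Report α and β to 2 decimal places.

α ≈ 32.05, β ≈ 23.21

With mean 0.58 fixed, write α = 0.58s, β = 0.42s where s = α+β.
Need P(θ < 0.47) = 0.05 under Beta(0.58s, 0.42s). Normal approximation: (q−m)/√(m(1−m)/s) ≈ z_{0.05} = -1.64, so s ≈ 0.58·0.42·(-1.64)²/(0.47−0.58)² = 54.5.
At s = 54.5: P(θ<0.47) ≈ 0.051. Adjusting to match 0.05 gives s ≈ 55.26.
So α = 0.58·55.26 ≈ 32.05, β = 0.42·55.26 ≈ 23.21.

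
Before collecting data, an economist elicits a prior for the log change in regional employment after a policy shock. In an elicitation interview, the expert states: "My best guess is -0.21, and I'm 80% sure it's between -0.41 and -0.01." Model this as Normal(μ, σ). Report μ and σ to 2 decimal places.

μ = -0.21, σ = 0.16

A symmetric 80% interval runs μ ± z·σ with z = 1.282.
Half-width = 0.2, so σ = 0.2/1.282 = 0.16.
μ is the stated best guess, -0.21.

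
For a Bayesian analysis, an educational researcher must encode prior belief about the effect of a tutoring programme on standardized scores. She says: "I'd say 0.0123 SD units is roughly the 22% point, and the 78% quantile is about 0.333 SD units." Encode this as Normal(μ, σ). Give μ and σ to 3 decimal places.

The p-quantile of Normal(μ,σ) is μ + z_p·σ, with z_{0.22} = -0.7722 and z_{0.78} = 0.7722.
Eliminate σ: μ = (z₂·x₁ − z₁·x₂)/(z₂ − z₁) = (0.7722·0.0123 − (-0.7722)·0.333)/1.544 = 0.173.
Then σ = (x₂ − x₁)/(z₂ − z₁) = (0.333 − 0.0123)/1.544 = 0.208.

μ = 0.173, σ = 0.208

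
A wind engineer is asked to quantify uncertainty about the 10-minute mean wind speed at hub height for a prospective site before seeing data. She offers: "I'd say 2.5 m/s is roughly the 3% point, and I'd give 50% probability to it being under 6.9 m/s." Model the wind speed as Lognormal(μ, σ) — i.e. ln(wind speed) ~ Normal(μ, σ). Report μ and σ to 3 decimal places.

μ ≈ 1.932, σ ≈ 0.540

If T ~ Lognormal(μ,σ) then ln T ~ Normal(μ,σ), so the p-quantile of ln T is μ + z_p·σ.
ln(2.5) = 0.9163 and ln(6.9) = 1.932; z_{0.03} = -1.881, z_{0.5} = 0.
σ = (1.932 − 0.9163)/(0 − (-1.881)) = 0.540.
μ = 0.9163 − (-1.881)·0.540 = 1.932.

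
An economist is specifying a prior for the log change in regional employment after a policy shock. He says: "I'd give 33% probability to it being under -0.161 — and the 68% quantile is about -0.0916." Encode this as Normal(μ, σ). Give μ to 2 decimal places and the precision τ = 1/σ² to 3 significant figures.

The p-quantile of Normal(μ,σ) is μ + z_p·σ, with z_{0.33} = -0.4399 and z_{0.68} = 0.4677.
Eliminate σ: μ = (z₂·x₁ − z₁·x₂)/(z₂ − z₁) = (0.4677·-0.161 − (-0.4399)·-0.0916)/0.9076 = -0.13.
Then σ = (x₂ − x₁)/(z₂ − z₁) = (-0.0916 − -0.161)/0.9076 = 0.08.
Precision τ = 1/σ² = 1/0.07646² = 171.

μ = -0.13, τ = 171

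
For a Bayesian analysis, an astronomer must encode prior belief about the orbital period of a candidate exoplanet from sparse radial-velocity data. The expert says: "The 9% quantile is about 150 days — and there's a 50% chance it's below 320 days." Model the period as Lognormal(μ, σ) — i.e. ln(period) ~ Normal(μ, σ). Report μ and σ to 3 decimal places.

μ ≈ 5.768, σ ≈ 0.565

If T ~ Lognormal(μ,σ) then ln T ~ Normal(μ,σ), so the p-quantile of ln T is μ + z_p·σ.
ln(150) = 5.011 and ln(320) = 5.768; z_{0.09} = -1.341, z_{0.5} = 0.
σ = (5.768 − 5.011)/(0 − (-1.341)) = 0.565.
μ = 5.011 − (-1.341)·0.565 = 5.768.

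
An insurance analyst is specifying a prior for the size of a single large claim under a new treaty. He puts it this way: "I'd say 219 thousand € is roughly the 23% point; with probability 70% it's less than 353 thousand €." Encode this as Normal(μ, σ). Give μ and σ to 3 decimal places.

For Normal(μ,σ), the p-quantile is μ + z_p·σ. Here z_{0.23} = -0.7388, z_{0.7} = 0.5244.
So 219 = μ − 0.7388σ and 353 = μ + 0.5244σ.
Subtracting: σ = (353 − 219)/(0.5244 − (-0.7388)) = 106.076.
Then μ = 219 − (-0.7388)·106.076 = 297.374.

μ = 297.374, σ = 106.076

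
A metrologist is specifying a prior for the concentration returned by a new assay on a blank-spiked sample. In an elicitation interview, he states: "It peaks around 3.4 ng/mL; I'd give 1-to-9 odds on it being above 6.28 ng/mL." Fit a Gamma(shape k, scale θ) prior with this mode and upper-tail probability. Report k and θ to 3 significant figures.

Gamma(k,θ) with k>1 has mode (k−1)θ, so θ = 3.4/(k−1).
Need P(X < 6.28) = 0.9 with θ tied to k this way. Start at k = 2, θ = 3.4: P(X<6.28) ≈ 0.551.
Too low — raise k to concentrate. Iterating converges to k ≈ 6.07.
Then θ = 3.4/(6.07−1) ≈ 0.671.

k ≈ 6.07, θ ≈ 0.671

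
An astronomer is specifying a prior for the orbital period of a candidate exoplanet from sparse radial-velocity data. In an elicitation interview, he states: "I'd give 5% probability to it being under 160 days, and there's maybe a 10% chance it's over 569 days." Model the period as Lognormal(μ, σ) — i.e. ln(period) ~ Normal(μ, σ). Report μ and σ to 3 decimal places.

μ ≈ 5.788, σ ≈ 0.434

If T ~ Lognormal(μ,σ) then ln T ~ Normal(μ,σ), so the p-quantile of ln T is μ + z_p·σ.
ln(160) = 5.075 and ln(569) = 6.344; z_{0.05} = -1.645, z_{0.9} = 1.282.
σ = (6.344 − 5.075)/(1.282 − (-1.645)) = 0.434.
μ = 5.075 − (-1.645)·0.434 = 5.788.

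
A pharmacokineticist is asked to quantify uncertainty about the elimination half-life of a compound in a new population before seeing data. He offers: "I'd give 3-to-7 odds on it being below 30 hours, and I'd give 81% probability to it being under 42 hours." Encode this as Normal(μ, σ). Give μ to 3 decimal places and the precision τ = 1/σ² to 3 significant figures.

μ = 34.487, τ = 0.0137

For Normal(μ,σ), the p-quantile is μ + z_p·σ. Here z_{0.3} = -0.5244, z_{0.81} = 0.8779.
So 30 = μ − 0.5244σ and 42 = μ + 0.8779σ.
Subtracting: σ = (42 − 30)/(0.8779 − (-0.5244)) = 8.557.
Then μ = 30 − (-0.5244)·8.557 = 34.487.
Precision τ = 1/σ² = 1/8.557² = 0.0137.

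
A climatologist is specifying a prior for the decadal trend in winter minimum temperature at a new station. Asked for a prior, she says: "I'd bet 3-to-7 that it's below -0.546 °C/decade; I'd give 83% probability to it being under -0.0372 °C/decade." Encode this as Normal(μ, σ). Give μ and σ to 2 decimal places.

For Normal(μ,σ), the p-quantile is μ + z_p·σ. Here z_{0.3} = -0.5244, z_{0.83} = 0.9542.
So -0.546 = μ − 0.5244σ and -0.0372 = μ + 0.9542σ.
Subtracting: σ = (-0.0372 − -0.546)/(0.9542 − (-0.5244)) = 0.34.
Then μ = -0.546 − (-0.5244)·0.34 = -0.37.

μ = -0.37, σ = 0.34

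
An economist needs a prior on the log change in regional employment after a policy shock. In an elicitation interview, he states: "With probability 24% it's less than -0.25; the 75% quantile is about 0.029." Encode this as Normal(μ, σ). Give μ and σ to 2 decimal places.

μ = -0.11, σ = 0.20

The p-quantile of Normal(μ,σ) is μ + z_p·σ, with z_{0.24} = -0.7063 and z_{0.75} = 0.6745.
Eliminate σ: μ = (z₂·x₁ − z₁·x₂)/(z₂ − z₁) = (0.6745·-0.25 − (-0.7063)·0.029)/1.381 = -0.11.
Then σ = (x₂ − x₁)/(z₂ − z₁) = (0.029 − -0.25)/1.381 = 0.20.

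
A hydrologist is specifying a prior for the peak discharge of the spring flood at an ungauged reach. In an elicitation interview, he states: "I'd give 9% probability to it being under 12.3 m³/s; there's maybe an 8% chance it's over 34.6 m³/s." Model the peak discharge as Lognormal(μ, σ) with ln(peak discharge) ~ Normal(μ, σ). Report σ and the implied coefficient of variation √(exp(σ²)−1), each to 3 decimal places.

σ ≈ 0.377, CV ≈ 0.390

If T ~ Lognormal(μ,σ) then ln T ~ Normal(μ,σ), so the p-quantile of ln T is μ + z_p·σ.
ln(12.3) = 2.51 and ln(34.6) = 3.544; z_{0.09} = -1.341, z_{0.92} = 1.405.
σ = (3.544 − 2.51)/(1.405 − (-1.341)) = 0.377.
μ = 2.51 − (-1.341)·0.377 = 3.015.
CV = √(exp(σ²)−1) = √(exp(0.1419)−1) = 0.390.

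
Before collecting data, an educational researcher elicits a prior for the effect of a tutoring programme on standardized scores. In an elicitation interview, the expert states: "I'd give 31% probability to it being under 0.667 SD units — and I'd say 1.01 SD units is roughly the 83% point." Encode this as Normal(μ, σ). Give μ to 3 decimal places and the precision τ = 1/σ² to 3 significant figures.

For Normal(μ,σ), the p-quantile is μ + z_p·σ. Here z_{0.31} = -0.4959, z_{0.83} = 0.9542.
So 0.667 = μ − 0.4959σ and 1.01 = μ + 0.9542σ.
Subtracting: σ = (1.01 − 0.667)/(0.9542 − (-0.4959)) = 0.237.
Then μ = 0.667 − (-0.4959)·0.237 = 0.784.
Precision τ = 1/σ² = 1/0.2365² = 17.9.

μ = 0.784, τ = 17.9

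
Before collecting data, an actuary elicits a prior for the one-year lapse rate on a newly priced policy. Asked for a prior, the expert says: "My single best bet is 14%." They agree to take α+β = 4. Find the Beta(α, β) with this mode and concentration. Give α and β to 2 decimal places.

For α,β > 1 the Beta mode is (α−1)/(α+β−2). With α+β = 4, the mode is (α−1)/2.
Set (α−1)/2 = 0.14 → α = 1 + 0.14·2 = 1.28.
β = 4 − α = 2.72.

α = 1.28, β = 2.72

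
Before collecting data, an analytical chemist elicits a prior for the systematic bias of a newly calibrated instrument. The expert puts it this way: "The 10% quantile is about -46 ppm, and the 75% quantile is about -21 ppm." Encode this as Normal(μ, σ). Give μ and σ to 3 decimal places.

μ = -29.621, σ = 12.781

For Normal(μ,σ), the p-quantile is μ + z_p·σ. Here z_{0.1} = -1.282, z_{0.75} = 0.6745.
So -46 = μ − 1.282σ and -21 = μ + 0.6745σ.
Subtracting: σ = (-21 − -46)/(0.6745 − (-1.282)) = 12.781.
Then μ = -46 − (-1.282)·12.781 = -29.621.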